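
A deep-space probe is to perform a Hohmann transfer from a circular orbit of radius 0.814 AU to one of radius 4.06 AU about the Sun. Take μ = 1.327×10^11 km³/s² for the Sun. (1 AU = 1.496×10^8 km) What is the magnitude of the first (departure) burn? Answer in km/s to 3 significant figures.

Δv₁ = 9.60 km/s

In km: r₁ = 0.814 × 1.496×10^8 = 1.217744×10^8 km; r₂ = 4.06 × 1.496×10^8 = 6.07376×10^8 km.
The Hohmann ellipse has a_t = (r₁ + r₂)/2 = 3.645752×10^8 km.
Circular speed at r = 1.217744×10^8 km: v_c = √(μ/r) = 33.011 km/s.
Transfer-orbit speed at the same r (vis-viva, a = a_t): v_t = √[μ(2/r − 1/a_t)] = 42.608 km/s.
Δv₁ = |v_t − v_c| = |42.608 − 33.011| = 9.597 km/s.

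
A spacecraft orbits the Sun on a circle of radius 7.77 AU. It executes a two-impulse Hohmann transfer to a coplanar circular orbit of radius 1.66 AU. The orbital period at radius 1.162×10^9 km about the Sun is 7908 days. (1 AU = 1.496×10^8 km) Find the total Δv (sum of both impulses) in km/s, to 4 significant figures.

Δv = 10.90 km/s

From Kepler's third law T² = 4π²r³/μ at r = 1.162×10^9 km, T = 7908 days = 7908 × 86400 s = 6.832512×10^8 s: μ = 4π²r³/T² = 1.32684×10^11 km³/s².
In km: r₁ = 7.77 × 1.496×10^8 = 1.162392×10^9 km; r₂ = 1.66 × 1.496×10^8 = 2.48336×10^8 km.
Semi-major axis of the transfer orbit: a_t = (1.162392×10^9 + 2.48336×10^8)/2 = 7.05364×10^8 km.
At r₁ the circular-orbit speed is v₁ = √(μ/r₁) = 10.684 km/s.
Transfer-orbit speed at r₁ (vis-viva equation): v_a = √[μ(2/r₁ − 1/a_t)] = 6.3394 km/s.
First burn Δv₁ = |v_a − v₁| = 4.345 km/s.
Circular speed at r₂: v₂ = √(μ/r₂) = 23.115 km/s.
Transfer-orbit speed at r₂: v_p = √[μ(2/r₂ − 1/a_t)] = 29.673 km/s.
Second burn Δv₂ = |v₂ − v_p| = 6.558 km/s.
Total Δv = Δv₁ + Δv₂ = 10.90 km/s.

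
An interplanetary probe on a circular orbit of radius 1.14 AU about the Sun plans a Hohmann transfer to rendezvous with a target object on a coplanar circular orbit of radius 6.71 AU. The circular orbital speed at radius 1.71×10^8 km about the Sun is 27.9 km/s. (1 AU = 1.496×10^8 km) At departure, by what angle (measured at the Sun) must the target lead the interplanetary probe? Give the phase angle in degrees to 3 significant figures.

From the circular-orbit relation v² = μ/r at r = 1.71×10^8 km: μ = v²r = (27.9)² × 1.71×10^8 = 1.33108×10^11 km³/s².
In km: r₁ = 1.14 × 1.496×10^8 = 1.70544×10^8 km; r₂ = 6.71 × 1.496×10^8 = 1.003816×10^9 km.
Transfer-ellipse semi-major axis a_t = (r₁ + r₂)/2 = (1.70544×10^8 + 1.003816×10^9)/2 = 5.8718×10^8 km.
The half-period of the transfer ellipse is t = π√(a_t³/μ) = 1.2252×10^8 s.
Target angular speed ω₂ = √(μ/r₂³) = 1.1472×10^-8 rad/s.
Angle swept by the target during transfer: ω₂·t = 1.4055 rad = 80.53°.
The interplanetary probe traverses 180° on the transfer ellipse, so the target must lead by 180° − 80.53° = 99.5°.

φ = 99.5°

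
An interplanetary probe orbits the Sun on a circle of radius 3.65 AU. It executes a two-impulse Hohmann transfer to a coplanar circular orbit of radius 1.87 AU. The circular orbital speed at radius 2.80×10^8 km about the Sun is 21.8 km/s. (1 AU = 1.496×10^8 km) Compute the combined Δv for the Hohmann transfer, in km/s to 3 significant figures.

From the circular-orbit relation v² = μ/r at r = 2.80×10^8 km: μ = v²r = (21.8)² × 2.80×10^8 = 1.33067×10^11 km³/s².
In km: r₁ = 3.65 × 1.496×10^8 = 5.4604×10^8 km; r₂ = 1.87 × 1.496×10^8 = 2.79752×10^8 km.
Semi-major axis of the transfer orbit: a_t = (5.4604×10^8 + 2.79752×10^8)/2 = 4.12896×10^8 km.
Circular speed at r₁: v₁ = √(μ/r₁) = √(1.33067×10^11/5.4604×10^8) = 15.611 km/s.
Transfer-orbit speed at r₁ (vis-viva): v_a = √[μ(2/r₁ − 1/a_t)] = 12.850 km/s.
First burn Δv₁ = |v_a − v₁| = 2.761 km/s.
Circular speed at r₂: v₂ = √(μ/r₂) = 21.810 km/s.
Transfer-orbit speed at r₂: v_p = √[μ(2/r₂ − 1/a_t)] = 25.081 km/s.
Second burn Δv₂ = |v₂ − v_p| = 3.271 km/s.
Δv = Δv₁ + Δv₂ = 2.761 + 3.271 = 6.032 km/s.

Δv = 6.03 km/s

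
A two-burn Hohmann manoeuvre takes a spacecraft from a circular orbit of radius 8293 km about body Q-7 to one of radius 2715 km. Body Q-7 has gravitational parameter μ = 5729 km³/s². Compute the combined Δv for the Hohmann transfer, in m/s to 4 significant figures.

Semi-major axis of the transfer orbit: a_t = (8293 + 2715)/2 = 5504 km.
Circular speed at r₁: v₁ = √(μ/r₁) = √(5729/8293) = 0.8312 km/s.
On the transfer ellipse at r₁, vis-viva gives v_a = √[μ(2/r₁ − 1/a_t)] = 0.5838 km/s.
First burn Δv₁ = |v_a − v₁| = 0.2474 km/s.
Circular speed at r₂: v₂ = √(μ/r₂) = 1.4526 km/s.
Transfer-orbit speed at r₂: v_p = √[μ(2/r₂ − 1/a_t)] = 1.7831 km/s.
Second burn Δv₂ = |v₂ − v_p| = 0.3305 km/s.
Total Δv = Δv₁ + Δv₂ = 0.5779 km/s.

Δv = 577.9 m/s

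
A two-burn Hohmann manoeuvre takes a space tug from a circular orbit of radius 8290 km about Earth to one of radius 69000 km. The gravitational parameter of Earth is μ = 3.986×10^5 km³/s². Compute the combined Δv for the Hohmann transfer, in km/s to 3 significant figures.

Δv = 3.62 km/s

Semi-major axis of the transfer orbit: a_t = (8290 + 69000)/2 = 38645 km.
At r₁ the circular-orbit speed is v₁ = √(μ/r₁) = 6.9341 km/s.
Transfer-orbit speed at r₁ (vis-viva equation): v_p = √[μ(2/r₁ − 1/a_t)] = 9.2655 km/s.
First burn Δv₁ = |v_p − v₁| = 2.3314 km/s.
At r₂, v₂ = √(μ/r₂) = 2.4035 km/s.
Transfer-orbit speed at r₂: v_a = √[μ(2/r₂ − 1/a_t)] = 1.1132 km/s.
Second burn Δv₂ = |v₂ − v_a| = 1.2903 km/s.
Total Δv = Δv₁ + Δv₂ = 3.622 km/s.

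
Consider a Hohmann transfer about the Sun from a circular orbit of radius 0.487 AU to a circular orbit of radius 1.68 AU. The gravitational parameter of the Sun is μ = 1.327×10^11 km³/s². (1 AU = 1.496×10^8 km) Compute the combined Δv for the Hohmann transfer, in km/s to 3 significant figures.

Δv = 18.0 km/s

In km: r₁ = 0.487 × 1.496×10^8 = 7.28552×10^7 km; r₂ = 1.68 × 1.496×10^8 = 2.51328×10^8 km.
Transfer-ellipse semi-major axis a_t = (r₁ + r₂)/2 = (7.28552×10^7 + 2.51328×10^8)/2 = 1.620916×10^8 km.
Circular speed at r₁: v₁ = √(μ/r₁) = √(1.327×10^11/7.28552×10^7) = 42.678 km/s.
On the transfer ellipse at r₁, vis-viva equation gives v_p = √[μ(2/r₁ − 1/a_t)] = 53.143 km/s.
First burn Δv₁ = |v_p − v₁| = 10.465 km/s.
At r₂, v₂ = √(μ/r₂) = 22.978 km/s.
Transfer-orbit speed at r₂: v_a = √[μ(2/r₂ − 1/a_t)] = 15.405 km/s.
Second burn Δv₂ = |v₂ − v_a| = 7.5730 km/s.
Total Δv = Δv₁ + Δv₂ = 18.04 km/s.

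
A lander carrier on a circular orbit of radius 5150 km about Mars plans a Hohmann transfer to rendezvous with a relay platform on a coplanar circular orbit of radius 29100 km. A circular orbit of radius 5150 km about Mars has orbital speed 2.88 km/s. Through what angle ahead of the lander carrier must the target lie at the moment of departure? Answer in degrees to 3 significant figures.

φ = 98.7°

From the circular-orbit relation v² = μ/r at r = 5150 km: μ = v²r = (2.88)² × 5150 = 42716.2 km³/s².
Transfer-ellipse semi-major axis a_t = (r₁ + r₂)/2 = (5150 + 29100)/2 = 17125 km.
Transfer time t = π√(a_t³/μ) = 34064 s.
Target angular speed ω₂ = √(μ/r₂³) = 4.1635×10^-5 rad/s.
Angle swept by the target during transfer: ω₂·t = 1.4183 rad = 81.26°.
Arrival is 180° from departure on the ellipse, so φ = 180° − 81.26° = 98.7°.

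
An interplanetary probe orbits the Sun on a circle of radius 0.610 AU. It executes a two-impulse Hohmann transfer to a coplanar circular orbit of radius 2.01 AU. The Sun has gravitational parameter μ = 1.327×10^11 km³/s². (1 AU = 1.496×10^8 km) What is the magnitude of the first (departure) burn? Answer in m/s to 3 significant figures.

In km: r₁ = 0.610 × 1.496×10^8 = 9.1256×10^7 km; r₂ = 2.01 × 1.496×10^8 = 3.00696×10^8 km.
Transfer-ellipse semi-major axis a_t = (r₁ + r₂)/2 = (9.1256×10^7 + 3.00696×10^8)/2 = 1.95976×10^8 km.
On the circular orbit at r = 9.1256×10^7 km, v_c = √(μ/r) = 38.133 km/s.
Vis-viva on the transfer ellipse at r = 9.1256×10^7 km gives v_t = √[μ(2/r − 1/a_t)] = 47.235 km/s.
Δv₁ = |v_t − v_c| = |47.235 − 38.133| = 9.102 km/s.

Δv₁ = 9100 m/s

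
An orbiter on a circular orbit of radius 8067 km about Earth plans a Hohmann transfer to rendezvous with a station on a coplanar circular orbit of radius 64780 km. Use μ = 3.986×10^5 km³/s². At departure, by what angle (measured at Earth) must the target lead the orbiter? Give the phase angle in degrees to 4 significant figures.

φ = 104.1°

The Hohmann ellipse has a_t = (r₁ + r₂)/2 = 36423.5 km.
Transfer time t = π√(a_t³/μ) = 34590 s.
Target angular speed ω₂ = √(μ/r₂³) = 3.829×10^-5 rad/s.
Angle swept by the target during transfer: ω₂·t = 1.3245 rad = 75.89°.
Arrival is 180° from departure on the ellipse, so φ = 180° − 75.89° = 104.1°.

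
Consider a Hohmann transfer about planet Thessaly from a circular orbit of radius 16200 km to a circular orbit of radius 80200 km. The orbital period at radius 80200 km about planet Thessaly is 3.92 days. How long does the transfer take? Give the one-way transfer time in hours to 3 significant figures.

t = 21.9 hours

From Kepler's third law T² = 4π²r³/μ at r = 80200 km, T = 3.92 days = 3.92 × 86400 s = 3.38688×10^5 s: μ = 4π²r³/T² = 1.77535×10^5 km³/s².
Transfer-ellipse semi-major axis a_t = (r₁ + r₂)/2 = (16200 + 80200)/2 = 48200 km.
Half the transfer-orbit period gives t = π√(a_t³/μ) = 78900 s.
Converting: 78900 s ÷ 3600 s/hour = 21.9 hours.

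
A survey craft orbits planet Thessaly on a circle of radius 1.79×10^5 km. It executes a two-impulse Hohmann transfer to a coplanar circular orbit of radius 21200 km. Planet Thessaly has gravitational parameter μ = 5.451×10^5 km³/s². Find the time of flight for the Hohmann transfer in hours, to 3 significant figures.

t = 37.4 hours

Semi-major axis of the transfer orbit: a_t = (1.790×10^5 + 21200)/2 = 1.001×10^5 km.
Half the transfer-orbit period gives t = π√(a_t³/μ) = 1.348×10^5 s.
Converting: 1.348×10^5 s ÷ 3600 s/hour = 37.4 hours.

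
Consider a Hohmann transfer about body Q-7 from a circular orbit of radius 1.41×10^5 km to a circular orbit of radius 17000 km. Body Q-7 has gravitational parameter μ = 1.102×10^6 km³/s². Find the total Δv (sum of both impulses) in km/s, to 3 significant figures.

Δv = 4.20 km/s

The Hohmann ellipse has a_t = (r₁ + r₂)/2 = 79000 km.
At r₁ the circular-orbit speed is v₁ = √(μ/r₁) = 2.796 km/s.
Transfer-orbit speed at r₁ (vis-viva): v_a = √[μ(2/r₁ − 1/a_t)] = 1.297 km/s.
First burn Δv₁ = |v_a − v₁| = 1.499 km/s.
At r₂, v₂ = √(μ/r₂) = 8.0513 km/s.
Transfer-orbit speed at r₂: v_p = √[μ(2/r₂ − 1/a_t)] = 10.756 km/s.
Second burn Δv₂ = |v₂ − v_p| = 2.705 km/s.
Δv = Δv₁ + Δv₂ = 1.499 + 2.705 = 4.204 km/s.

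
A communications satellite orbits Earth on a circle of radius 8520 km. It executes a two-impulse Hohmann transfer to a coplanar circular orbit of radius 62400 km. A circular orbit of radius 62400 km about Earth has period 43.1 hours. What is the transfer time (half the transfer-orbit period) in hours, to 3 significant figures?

From Kepler's third law T² = 4π²r³/μ at r = 62400 km, T = 43.1 hours = 43.1 × 3600 s = 1.5516×10^5 s: μ = 4π²r³/T² = 3.98432×10^5 km³/s².
Transfer-ellipse semi-major axis a_t = (r₁ + r₂)/2 = (8520 + 62400)/2 = 35460 km.
Half the transfer-orbit period gives t = π√(a_t³/μ) = 33230 s.
Converting: 33230 s ÷ 3600 s/hour = 9.23 hours.

t = 9.23 hours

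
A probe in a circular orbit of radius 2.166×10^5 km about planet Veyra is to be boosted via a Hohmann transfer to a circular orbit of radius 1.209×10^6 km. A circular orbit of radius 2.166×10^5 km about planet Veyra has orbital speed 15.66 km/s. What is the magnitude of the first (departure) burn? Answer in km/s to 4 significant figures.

Δv₁ = 4.735 km/s

From the circular-orbit relation v² = μ/r at r = 2.166×10^5 km: μ = v²r = (15.66)² × 2.166×10^5 = 5.31180×10^7 km³/s².
Semi-major axis of the transfer orbit: a_t = (2.166×10^5 + 1.209×10^6)/2 = 7.128×10^5 km.
Circular speed at r = 2.166×10^5 km: v_c = √(μ/r) = 15.660 km/s.
Transfer-orbit speed at the same r (vis-viva, a = a_t): v_t = √[μ(2/r − 1/a_t)] = 20.395 km/s.
Δv₁ = |v_t − v_c| = |20.395 − 15.660| = 4.735 km/s.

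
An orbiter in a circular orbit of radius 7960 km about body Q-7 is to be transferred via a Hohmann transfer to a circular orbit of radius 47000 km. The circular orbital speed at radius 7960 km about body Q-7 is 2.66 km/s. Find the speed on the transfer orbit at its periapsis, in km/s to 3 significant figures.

v = 3.48 km/s

From the circular-orbit relation v² = μ/r at r = 7960 km: μ = v²r = (2.66)² × 7960 = 56321.8 km³/s².
Semi-major axis of the transfer orbit: a_t = (7960 + 47000)/2 = 27480 km.
At periapsis, r = 7960 km.
Applying v² = μ(2/r − 1/a_t): v = 3.479 km/s.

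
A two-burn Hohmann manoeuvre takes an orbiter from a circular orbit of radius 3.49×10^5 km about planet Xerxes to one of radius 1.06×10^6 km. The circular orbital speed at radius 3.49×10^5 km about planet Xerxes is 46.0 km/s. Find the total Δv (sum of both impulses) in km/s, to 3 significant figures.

From the circular-orbit relation v² = μ/r at r = 3.49×10^5 km: μ = v²r = (46.0)² × 3.49×10^5 = 7.38484×10^8 km³/s².
Transfer-ellipse semi-major axis a_t = (r₁ + r₂)/2 = (3.490×10^5 + 1.060×10^6)/2 = 7.045×10^5 km.
Circular speed at r₁: v₁ = √(μ/r₁) = √(7.38484×10^8/3.490×10^5) = 46.00 km/s.
On the transfer ellipse at r₁, vis-viva gives v_p = √[μ(2/r₁ − 1/a_t)] = 56.42 km/s.
First burn Δv₁ = |v_p − v₁| = 10.42 km/s.
At r₂, v₂ = √(μ/r₂) = 26.395 km/s.
Transfer-orbit speed at r₂: v_a = √[μ(2/r₂ − 1/a_t)] = 18.578 km/s.
Second burn Δv₂ = |v₂ − v_a| = 7.817 km/s.
Total Δv = Δv₁ + Δv₂ = 18.24 km/s.

Δv = 18.2 km/s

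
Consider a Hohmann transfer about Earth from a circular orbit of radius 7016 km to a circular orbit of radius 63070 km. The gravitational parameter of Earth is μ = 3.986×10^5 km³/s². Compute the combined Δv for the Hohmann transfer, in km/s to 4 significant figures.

Transfer-ellipse semi-major axis a_t = (r₁ + r₂)/2 = (7016 + 63070)/2 = 35043 km.
Circular speed at r₁: v₁ = √(μ/r₁) = √(3.986×10^5/7016) = 7.5374 km/s.
On the transfer ellipse at r₁, v² = μ(2/r − 1/a) gives v_p = √[μ(2/r₁ − 1/a_t)] = 10.112 km/s.
First burn Δv₁ = |v_p − v₁| = 2.575 km/s.
Circular speed at r₂: v₂ = √(μ/r₂) = 2.514 km/s.
Transfer-orbit speed at r₂: v_a = √[μ(2/r₂ − 1/a_t)] = 1.125 km/s.
Second burn Δv₂ = |v₂ − v_a| = 1.389 km/s.
Total Δv = Δv₁ + Δv₂ = 3.964 km/s.

Δv = 3.964 km/s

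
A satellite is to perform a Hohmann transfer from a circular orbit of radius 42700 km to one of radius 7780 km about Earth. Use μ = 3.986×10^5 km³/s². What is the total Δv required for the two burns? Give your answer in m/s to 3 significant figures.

Δv = 3510 m/s

Transfer-ellipse semi-major axis a_t = (r₁ + r₂)/2 = (42700 + 7780)/2 = 25240 km.
At r₁ the circular-orbit speed is v₁ = √(μ/r₁) = 3.055 km/s.
Transfer-orbit speed at r₁ (vis-viva): v_a = √[μ(2/r₁ − 1/a_t)] = 1.696 km/s.
First burn Δv₁ = |v_a − v₁| = 1.359 km/s.
Circular speed at r₂: v₂ = √(μ/r₂) = 7.158 km/s.
Transfer-orbit speed at r₂: v_p = √[μ(2/r₂ − 1/a_t)] = 9.310 km/s.
Second burn Δv₂ = |v₂ − v_p| = 2.152 km/s.
Total Δv = Δv₁ + Δv₂ = 3.511 km/s.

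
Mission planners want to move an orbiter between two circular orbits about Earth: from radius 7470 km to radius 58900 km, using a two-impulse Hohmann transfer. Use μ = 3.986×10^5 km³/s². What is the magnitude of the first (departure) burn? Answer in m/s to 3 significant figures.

Transfer-ellipse semi-major axis a_t = (r₁ + r₂)/2 = (7470 + 58900)/2 = 33185 km.
On the circular orbit at r = 7470 km, v_c = √(μ/r) = 7.305 km/s.
Transfer-orbit speed at the same r (vis-viva, a = a_t): v_t = √[μ(2/r − 1/a_t)] = 9.732 km/s.
Δv₁ = |v_t − v_c| = |9.732 − 7.305| = 2.427 km/s.

Δv₁ = 2430 m/s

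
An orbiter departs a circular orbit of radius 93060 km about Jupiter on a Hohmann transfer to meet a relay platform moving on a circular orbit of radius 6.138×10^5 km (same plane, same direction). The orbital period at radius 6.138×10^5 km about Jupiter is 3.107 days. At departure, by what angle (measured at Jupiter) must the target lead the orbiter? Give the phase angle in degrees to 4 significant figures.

From Kepler's third law T² = 4π²r³/μ at r = 6.138×10^5 km, T = 3.107 days = 3.107 × 86400 s = 2.684448×10^5 s: μ = 4π²r³/T² = 1.26687×10^8 km³/s².
Semi-major axis of the transfer orbit: a_t = (93060 + 6.138×10^5)/2 = 3.5343×10^5 km.
The half-period of the transfer ellipse is t = π√(a_t³/μ) = 58646 s.
Target angular speed ω₂ = √(μ/r₂³) = 2.3406×10^-5 rad/s.
Angle swept by the target during transfer: ω₂·t = 1.37267 rad = 78.648°.
The orbiter traverses 180° on the transfer ellipse, so the target must lead by 180° − 78.648° = 101.4°.

φ = 101.4°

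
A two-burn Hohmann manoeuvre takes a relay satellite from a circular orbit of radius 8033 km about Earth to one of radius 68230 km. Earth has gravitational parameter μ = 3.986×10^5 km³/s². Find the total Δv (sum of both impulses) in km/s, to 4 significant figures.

Transfer-ellipse semi-major axis a_t = (r₁ + r₂)/2 = (8033 + 68230)/2 = 38131.5 km.
At r₁ the circular-orbit speed is v₁ = √(μ/r₁) = 7.0442 km/s.
Transfer-orbit speed at r₁ (vis-viva equation): v_p = √[μ(2/r₁ − 1/a_t)] = 9.4227 km/s.
First burn Δv₁ = |v_p − v₁| = 2.3785 km/s.
At r₂, v₂ = √(μ/r₂) = 2.4170240 km/s.
Transfer-orbit speed at r₂: v_a = √[μ(2/r₂ − 1/a_t)] = 1.1093738 km/s.
Second burn Δv₂ = |v₂ − v_a| = 1.3077 km/s.
Δv = Δv₁ + Δv₂ = 2.3785 + 1.3077 = 3.686 km/s.

Δv = 3.686 km/s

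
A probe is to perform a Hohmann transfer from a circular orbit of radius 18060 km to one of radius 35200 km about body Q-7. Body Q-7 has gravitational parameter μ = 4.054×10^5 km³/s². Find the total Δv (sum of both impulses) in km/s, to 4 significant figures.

Δv = 1.308 km/s

The Hohmann ellipse has a_t = (r₁ + r₂)/2 = 26630 km.
Circular speed at r₁: v₁ = √(μ/r₁) = √(4.054×10^5/18060) = 4.73787 km/s.
On the transfer ellipse at r₁, v² = μ(2/r − 1/a) gives v_p = √[μ(2/r₁ − 1/a_t)] = 5.44714 km/s.
First burn Δv₁ = |v_p − v₁| = 0.7093 km/s.
At r₂, v₂ = √(μ/r₂) = 3.3937 km/s.
Transfer-orbit speed at r₂: v_a = √[μ(2/r₂ − 1/a_t)] = 2.7948 km/s.
Second burn Δv₂ = |v₂ − v_a| = 0.5989 km/s.
Δv = Δv₁ + Δv₂ = 0.7093 + 0.5989 = 1.308 km/s.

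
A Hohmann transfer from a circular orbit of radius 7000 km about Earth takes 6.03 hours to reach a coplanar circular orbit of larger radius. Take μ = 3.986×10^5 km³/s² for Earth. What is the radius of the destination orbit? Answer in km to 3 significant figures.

r₂ = 46400 km

Transfer time t = 6.03 hours = 21708 s, and t = π√(a_t³/μ).
So a_t = (μ t²/π²)^(1/3) = (3.986×10^5 × (21708)² / π²)^(1/3) = 26699 km.
Since a_t = (r₁ + r₂)/2, r₂ = 2a_t − r₁ = 2×26699 − 7000 = 46398 km.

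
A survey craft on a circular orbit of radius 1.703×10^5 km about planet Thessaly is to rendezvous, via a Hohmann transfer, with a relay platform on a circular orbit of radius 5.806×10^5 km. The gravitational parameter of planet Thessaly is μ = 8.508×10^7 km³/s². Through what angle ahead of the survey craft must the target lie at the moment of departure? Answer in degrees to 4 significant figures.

φ = 86.40°

The Hohmann ellipse has a_t = (r₁ + r₂)/2 = 3.7545×10^5 km.
Transfer time t = π√(a_t³/μ) = 78355 s.
The target's mean motion on its circular orbit is ω₂ = √(μ/r₂³) = 2.0850×10^-5 rad/s.
Angle swept by the target during transfer: ω₂·t = 1.6337 rad = 93.60°.
Arrival is 180° from departure on the ellipse, so φ = 180° − 93.60° = 86.40°.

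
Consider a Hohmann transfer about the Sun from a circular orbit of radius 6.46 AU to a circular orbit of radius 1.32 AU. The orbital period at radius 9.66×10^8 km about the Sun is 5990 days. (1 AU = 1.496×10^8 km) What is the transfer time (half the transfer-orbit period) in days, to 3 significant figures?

t = 1400 days

From Kepler's third law T² = 4π²r³/μ at r = 9.66×10^8 km, T = 5990 days = 5990 × 86400 s = 5.17536×10^8 s: μ = 4π²r³/T² = 1.32865×10^11 km³/s².
In km: r₁ = 6.46 × 1.496×10^8 = 9.66416×10^8 km; r₂ = 1.32 × 1.496×10^8 = 1.97472×10^8 km.
Transfer-ellipse semi-major axis a_t = (r₁ + r₂)/2 = (9.66416×10^8 + 1.97472×10^8)/2 = 5.81944×10^8 km.
Half the transfer-orbit period gives t = π√(a_t³/μ) = 1.210×10^8 s.
Converting: 1.210×10^8 s ÷ 86400 s/day = 1400 days.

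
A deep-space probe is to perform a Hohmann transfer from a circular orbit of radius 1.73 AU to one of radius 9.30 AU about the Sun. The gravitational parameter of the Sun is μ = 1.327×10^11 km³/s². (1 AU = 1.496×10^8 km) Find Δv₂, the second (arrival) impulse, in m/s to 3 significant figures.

Δv₂ = 4300 m/s

In km: r₁ = 1.73 × 1.496×10^8 = 2.58808×10^8 km; r₂ = 9.30 × 1.496×10^8 = 1.39128×10^9 km.
Semi-major axis of the transfer orbit: a_t = (2.58808×10^8 + 1.39128×10^9)/2 = 8.25044×10^8 km.
Circular speed at r = 1.39128×10^9 km: v_c = √(μ/r) = 9.766 km/s.
Vis-viva on the transfer ellipse at r = 1.39128×10^9 km gives v_t = √[μ(2/r − 1/a_t)] = 5.470 km/s.
Δv₂ = |v_t − v_c| = |5.470 − 9.766| = 4.296 km/s.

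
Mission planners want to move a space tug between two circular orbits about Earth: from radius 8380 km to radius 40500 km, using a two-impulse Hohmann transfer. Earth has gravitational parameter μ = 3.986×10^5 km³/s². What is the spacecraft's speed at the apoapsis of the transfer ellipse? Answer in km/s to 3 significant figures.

Semi-major axis of the transfer orbit: a_t = (8380 + 40500)/2 = 24440 km.
At apoapsis, r = 40500 km.
From the vis-viva equation, v = √[μ(2/r − 1/a_t)] = 1.837 km/s.

v = 1.84 km/s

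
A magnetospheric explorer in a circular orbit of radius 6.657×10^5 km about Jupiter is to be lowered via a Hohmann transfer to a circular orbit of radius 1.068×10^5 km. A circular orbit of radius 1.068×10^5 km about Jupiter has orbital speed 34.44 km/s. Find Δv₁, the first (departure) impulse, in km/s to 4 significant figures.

From the circular-orbit relation v² = μ/r at r = 1.068×10^5 km: μ = v²r = (34.44)² × 1.068×10^5 = 1.26677×10^8 km³/s².
Semi-major axis of the transfer orbit: a_t = (6.657×10^5 + 1.068×10^5)/2 = 3.8625×10^5 km.
Circular speed at r = 6.657×10^5 km: v_c = √(μ/r) = 13.795 km/s.
Transfer-orbit speed at the same r (vis-viva, a = a_t): v_t = √[μ(2/r − 1/a_t)] = 7.2537 km/s.
Δv₁ = |v_t − v_c| = |7.2537 − 13.795| = 6.541 km/s.

Δv₁ = 6.541 km/s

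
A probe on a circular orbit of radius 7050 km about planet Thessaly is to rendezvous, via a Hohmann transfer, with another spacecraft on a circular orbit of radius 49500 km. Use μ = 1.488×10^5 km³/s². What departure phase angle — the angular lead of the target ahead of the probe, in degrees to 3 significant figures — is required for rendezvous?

The Hohmann ellipse has a_t = (r₁ + r₂)/2 = 28275 km.
The half-period of the transfer ellipse is t = π√(a_t³/μ) = 38722 s.
Target angular speed ω₂ = √(μ/r₂³) = 3.5026×10^-5 rad/s.
Angle swept by the target during transfer: ω₂·t = 1.3563 rad = 77.71°.
The probe traverses 180° on the transfer ellipse, so the target must lead by 180° − 77.71° = 102°.

φ = 102°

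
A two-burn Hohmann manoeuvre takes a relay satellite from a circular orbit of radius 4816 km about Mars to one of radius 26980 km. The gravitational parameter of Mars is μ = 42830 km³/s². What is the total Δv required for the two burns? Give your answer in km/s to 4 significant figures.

Δv = 1.469 km/s

Transfer-ellipse semi-major axis a_t = (r₁ + r₂)/2 = (4816 + 26980)/2 = 15898 km.
Circular speed at r₁: v₁ = √(μ/r₁) = √(42830/4816) = 2.9822 km/s.
Transfer-orbit speed at r₁ (vis-viva equation): v_p = √[μ(2/r₁ − 1/a_t)] = 3.8849 km/s.
First burn Δv₁ = |v_p − v₁| = 0.9027 km/s.
At r₂, v₂ = √(μ/r₂) = 1.260 km/s.
Transfer-orbit speed at r₂: v_a = √[μ(2/r₂ − 1/a_t)] = 0.6935 km/s.
Second burn Δv₂ = |v₂ − v_a| = 0.5665 km/s.
Total Δv = Δv₁ + Δv₂ = 1.469 km/s.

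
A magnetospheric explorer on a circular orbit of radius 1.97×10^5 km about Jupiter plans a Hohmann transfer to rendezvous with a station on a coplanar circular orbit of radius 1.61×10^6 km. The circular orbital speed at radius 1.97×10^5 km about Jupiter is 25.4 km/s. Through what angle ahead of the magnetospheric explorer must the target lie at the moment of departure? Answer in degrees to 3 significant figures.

From the circular-orbit relation v² = μ/r at r = 1.97×10^5 km: μ = v²r = (25.4)² × 1.97×10^5 = 1.27097×10^8 km³/s².
Transfer-ellipse semi-major axis a_t = (r₁ + r₂)/2 = (1.970×10^5 + 1.610×10^6)/2 = 9.035×10^5 km.
Transfer time t = π√(a_t³/μ) = 2.393×10^5 s.
Target angular speed ω₂ = √(μ/r₂³) = 5.519×10^-6 rad/s.
Angle swept by the target during transfer: ω₂·t = 1.3207 rad = 75.67°.
The magnetospheric explorer traverses 180° on the transfer ellipse, so the target must lead by 180° − 75.67° = 104°.

φ = 104°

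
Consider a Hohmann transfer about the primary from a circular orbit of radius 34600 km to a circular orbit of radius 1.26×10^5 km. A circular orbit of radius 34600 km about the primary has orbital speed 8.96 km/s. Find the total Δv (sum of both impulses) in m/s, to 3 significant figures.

Δv = 3880 m/s

From the circular-orbit relation v² = μ/r at r = 34600 km: μ = v²r = (8.96)² × 34600 = 2.77774×10^6 km³/s².
Semi-major axis of the transfer orbit: a_t = (34600 + 1.260×10^5)/2 = 80300 km.
At r₁ the circular-orbit speed is v₁ = √(μ/r₁) = 8.9600 km/s.
Transfer-orbit speed at r₁ (v² = μ(2/r − 1/a)): v_p = √[μ(2/r₁ − 1/a_t)] = 11.224 km/s.
First burn Δv₁ = |v_p − v₁| = 2.264 km/s.
Circular speed at r₂: v₂ = √(μ/r₂) = 4.695 km/s.
Transfer-orbit speed at r₂: v_a = √[μ(2/r₂ − 1/a_t)] = 3.082 km/s.
Second burn Δv₂ = |v₂ − v_a| = 1.613 km/s.
Total Δv = Δv₁ + Δv₂ = 3.877 km/s.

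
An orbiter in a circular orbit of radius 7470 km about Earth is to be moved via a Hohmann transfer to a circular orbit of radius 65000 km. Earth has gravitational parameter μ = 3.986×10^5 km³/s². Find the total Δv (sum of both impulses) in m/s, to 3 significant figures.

Δv = 3830 m/s

The Hohmann ellipse has a_t = (r₁ + r₂)/2 = 36235 km.
At r₁ the circular-orbit speed is v₁ = √(μ/r₁) = 7.305 km/s.
On the transfer ellipse at r₁, vis-viva gives v_p = √[μ(2/r₁ − 1/a_t)] = 9.784 km/s.
First burn Δv₁ = |v_p − v₁| = 2.479 km/s.
Circular speed at r₂: v₂ = √(μ/r₂) = 2.476 km/s.
Transfer-orbit speed at r₂: v_a = √[μ(2/r₂ − 1/a_t)] = 1.124 km/s.
Second burn Δv₂ = |v₂ − v_a| = 1.352 km/s.
Δv = Δv₁ + Δv₂ = 2.479 + 1.352 = 3.831 km/s.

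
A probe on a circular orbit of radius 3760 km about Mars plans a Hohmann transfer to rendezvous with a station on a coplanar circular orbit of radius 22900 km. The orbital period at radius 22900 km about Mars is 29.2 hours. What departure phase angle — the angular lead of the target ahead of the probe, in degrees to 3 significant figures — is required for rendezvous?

φ = 100°

From Kepler's third law T² = 4π²r³/μ at r = 22900 km, T = 29.2 hours = 29.2 × 3600 s = 1.0512×10^5 s: μ = 4π²r³/T² = 42903.8 km³/s².
Transfer-ellipse semi-major axis a_t = (r₁ + r₂)/2 = (3760 + 22900)/2 = 13330 km.
Transfer time t = π√(a_t³/μ) = 23342 s.
The target's mean motion on its circular orbit is ω₂ = √(μ/r₂³) = 5.9772×10^-5 rad/s.
Angle swept by the target during transfer: ω₂·t = 1.3952 rad = 79.94°.
The probe traverses 180° on the transfer ellipse, so the target must lead by 180° − 79.94° = 100°.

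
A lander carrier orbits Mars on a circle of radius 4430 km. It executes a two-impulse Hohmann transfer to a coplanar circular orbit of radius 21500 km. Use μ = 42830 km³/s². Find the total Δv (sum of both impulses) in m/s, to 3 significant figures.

The Hohmann ellipse has a_t = (r₁ + r₂)/2 = 12965 km.
At r₁ the circular-orbit speed is v₁ = √(μ/r₁) = 3.1094 km/s.
Transfer-orbit speed at r₁ (vis-viva equation): v_p = √[μ(2/r₁ − 1/a_t)] = 4.0041 km/s.
First burn Δv₁ = |v_p − v₁| = 0.8947 km/s.
At r₂, v₂ = √(μ/r₂) = 1.4114 km/s.
Transfer-orbit speed at r₂: v_a = √[μ(2/r₂ − 1/a_t)] = 0.82503 km/s.
Second burn Δv₂ = |v₂ − v_a| = 0.5864 km/s.
Total Δv = Δv₁ + Δv₂ = 1.481 km/s.

Δv = 1480 m/s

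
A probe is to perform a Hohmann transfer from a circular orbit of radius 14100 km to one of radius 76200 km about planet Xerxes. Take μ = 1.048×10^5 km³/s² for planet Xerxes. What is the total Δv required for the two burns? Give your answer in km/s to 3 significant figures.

Δv = 1.33 km/s

Transfer-ellipse semi-major axis a_t = (r₁ + r₂)/2 = (14100 + 76200)/2 = 45150 km.
At r₁ the circular-orbit speed is v₁ = √(μ/r₁) = 2.7263 km/s.
On the transfer ellipse at r₁, vis-viva equation gives v_p = √[μ(2/r₁ − 1/a_t)] = 3.5418 km/s.
First burn Δv₁ = |v_p − v₁| = 0.8155 km/s.
Circular speed at r₂: v₂ = √(μ/r₂) = 1.17274 km/s.
Transfer-orbit speed at r₂: v_a = √[μ(2/r₂ − 1/a_t)] = 0.655366 km/s.
Second burn Δv₂ = |v₂ − v_a| = 0.5174 km/s.
Total Δv = Δv₁ + Δv₂ = 1.333 km/s.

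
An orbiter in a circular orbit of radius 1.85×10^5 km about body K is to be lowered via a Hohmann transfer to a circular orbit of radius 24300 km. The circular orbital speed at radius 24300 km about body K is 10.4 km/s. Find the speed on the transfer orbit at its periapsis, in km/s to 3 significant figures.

From the circular-orbit relation v² = μ/r at r = 24300 km: μ = v²r = (10.4)² × 24300 = 2.62829×10^6 km³/s².
Semi-major axis of the transfer orbit: a_t = (1.850×10^5 + 24300)/2 = 1.0465×10^5 km.
The periapsis of the transfer ellipse is at r = 24300 km.
Applying v² = μ(2/r − 1/a_t): v = 13.83 km/s.

v = 13.8 km/s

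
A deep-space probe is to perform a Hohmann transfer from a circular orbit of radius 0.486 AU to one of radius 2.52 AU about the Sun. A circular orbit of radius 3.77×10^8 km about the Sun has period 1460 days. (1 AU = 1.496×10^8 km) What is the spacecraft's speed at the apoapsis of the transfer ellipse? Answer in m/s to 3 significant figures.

From Kepler's third law T² = 4π²r³/μ at r = 3.77×10^8 km, T = 1460 days = 1460 × 86400 s = 1.26144×10^8 s: μ = 4π²r³/T² = 1.32938×10^11 km³/s².
In km: r₁ = 0.486 × 1.496×10^8 = 7.27056×10^7 km; r₂ = 2.52 × 1.496×10^8 = 3.76992×10^8 km.
Semi-major axis of the transfer orbit: a_t = (7.27056×10^7 + 3.76992×10^8)/2 = 2.248488×10^8 km.
The apoapsis of the transfer ellipse is at r = 3.76992×10^8 km.
Vis-viva: v = √[μ(2/r − 1/a_t)] = √[1.32938×10^11 × (2/3.76992×10^8 − 1/2.248488×10^8)] = 10.68 km/s.

v = 10700 m/s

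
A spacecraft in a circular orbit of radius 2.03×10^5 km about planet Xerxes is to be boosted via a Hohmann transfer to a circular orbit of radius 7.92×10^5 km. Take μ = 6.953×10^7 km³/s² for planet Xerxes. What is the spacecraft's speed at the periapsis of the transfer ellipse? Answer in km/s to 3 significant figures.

v = 23.4 km/s

Transfer-ellipse semi-major axis a_t = (r₁ + r₂)/2 = (2.030×10^5 + 7.920×10^5)/2 = 4.975×10^5 km.
At periapsis, r = 2.030×10^5 km.
Applying v² = μ(2/r − 1/a_t): v = 23.35 km/s.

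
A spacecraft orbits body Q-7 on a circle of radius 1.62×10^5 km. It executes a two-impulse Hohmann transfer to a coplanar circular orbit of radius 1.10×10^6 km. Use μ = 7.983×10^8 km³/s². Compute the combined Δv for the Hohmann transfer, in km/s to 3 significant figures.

Semi-major axis of the transfer orbit: a_t = (1.620×10^5 + 1.100×10^6)/2 = 6.310×10^5 km.
At r₁ the circular-orbit speed is v₁ = √(μ/r₁) = 70.198 km/s.
On the transfer ellipse at r₁, vis-viva gives v_p = √[μ(2/r₁ − 1/a_t)] = 92.685 km/s.
First burn Δv₁ = |v_p − v₁| = 22.49 km/s.
Circular speed at r₂: v₂ = √(μ/r₂) = 26.94 km/s.
Transfer-orbit speed at r₂: v_a = √[μ(2/r₂ − 1/a_t)] = 13.65 km/s.
Second burn Δv₂ = |v₂ − v_a| = 13.29 km/s.
Total Δv = Δv₁ + Δv₂ = 35.78 km/s.

Δv = 35.8 km/s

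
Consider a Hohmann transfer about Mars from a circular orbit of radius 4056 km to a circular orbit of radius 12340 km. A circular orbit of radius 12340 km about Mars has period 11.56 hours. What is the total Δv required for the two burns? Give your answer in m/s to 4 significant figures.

From Kepler's third law T² = 4π²r³/μ at r = 12340 km, T = 11.56 hours = 11.56 × 3600 s = 41616 s: μ = 4π²r³/T² = 42833.6 km³/s².
The Hohmann ellipse has a_t = (r₁ + r₂)/2 = 8198 km.
Circular speed at r₁: v₁ = √(μ/r₁) = √(42833.6/4056) = 3.2497 km/s.
On the transfer ellipse at r₁, vis-viva gives v_p = √[μ(2/r₁ − 1/a_t)] = 3.9870 km/s.
First burn Δv₁ = |v_p − v₁| = 0.7373 km/s.
At r₂, v₂ = √(μ/r₂) = 1.8631 km/s.
Transfer-orbit speed at r₂: v_a = √[μ(2/r₂ − 1/a_t)] = 1.3105 km/s.
Second burn Δv₂ = |v₂ − v_a| = 0.5526 km/s.
Δv = Δv₁ + Δv₂ = 0.7373 + 0.5526 = 1.290 km/s.

Δv = 1290 m/s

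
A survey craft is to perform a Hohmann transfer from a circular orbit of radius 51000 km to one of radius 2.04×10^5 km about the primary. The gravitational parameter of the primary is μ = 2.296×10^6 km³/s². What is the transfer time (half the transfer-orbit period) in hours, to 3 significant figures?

Semi-major axis of the transfer orbit: a_t = (51000 + 2.040×10^5)/2 = 1.275×10^5 km.
Transfer time t = π√(a_t³/μ) = π√((1.275×10^5)³ / 2.296×10^6) = 94390 s.
Converting: 94390 s ÷ 3600 s/hour = 26.2 hours.

t = 26.2 hours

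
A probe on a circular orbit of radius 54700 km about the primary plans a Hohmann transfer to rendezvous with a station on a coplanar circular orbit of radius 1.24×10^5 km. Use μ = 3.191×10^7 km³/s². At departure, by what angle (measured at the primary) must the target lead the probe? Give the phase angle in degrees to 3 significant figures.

φ = 69.9°

The Hohmann ellipse has a_t = (r₁ + r₂)/2 = 89350 km.
The half-period of the transfer ellipse is t = π√(a_t³/μ) = 14850 s.
Target angular speed ω₂ = √(μ/r₂³) = 1.294×10^-4 rad/s.
Angle swept by the target during transfer: ω₂·t = 1.922 rad = 110.1°.
Arrival is 180° from departure on the ellipse, so φ = 180° − 110.1° = 69.9°.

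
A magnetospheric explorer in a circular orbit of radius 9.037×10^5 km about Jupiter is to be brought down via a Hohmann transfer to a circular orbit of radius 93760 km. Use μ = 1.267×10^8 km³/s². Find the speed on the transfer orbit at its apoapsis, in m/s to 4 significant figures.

The Hohmann ellipse has a_t = (r₁ + r₂)/2 = 4.9873×10^5 km.
The apoapsis of the transfer ellipse is at r = 9.037×10^5 km.
From the vis-viva equation, v = √[μ(2/r − 1/a_t)] = 5.134 km/s.

v = 5134 m/s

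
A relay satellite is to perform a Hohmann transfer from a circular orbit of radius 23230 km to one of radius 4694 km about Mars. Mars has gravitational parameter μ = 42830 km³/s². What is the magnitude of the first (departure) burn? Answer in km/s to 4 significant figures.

Δv₁ = 0.5705 km/s

Semi-major axis of the transfer orbit: a_t = (23230 + 4694)/2 = 13962 km.
Circular speed at r = 23230 km: v_c = √(μ/r) = 1.3578 km/s.
Transfer-orbit speed at the same r (vis-viva, a = a_t): v_t = √[μ(2/r − 1/a_t)] = 0.78731 km/s.
Δv₁ = |v_t − v_c| = |0.78731 − 1.3578| = 0.5705 km/s.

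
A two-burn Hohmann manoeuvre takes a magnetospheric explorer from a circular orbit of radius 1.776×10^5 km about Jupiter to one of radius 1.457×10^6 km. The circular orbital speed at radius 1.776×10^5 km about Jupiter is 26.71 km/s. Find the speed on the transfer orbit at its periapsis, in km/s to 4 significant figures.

v = 35.66 km/s

From the circular-orbit relation v² = μ/r at r = 1.776×10^5 km: μ = v²r = (26.71)² × 1.776×10^5 = 1.26704×10^8 km³/s².
Semi-major axis of the transfer orbit: a_t = (1.776×10^5 + 1.457×10^6)/2 = 8.173×10^5 km.
The periapsis of the transfer ellipse is at r = 1.776×10^5 km.
Vis-viva: v = √[μ(2/r − 1/a_t)] = √[1.26704×10^8 × (2/1.776×10^5 − 1/8.173×10^5)] = 35.66 km/s.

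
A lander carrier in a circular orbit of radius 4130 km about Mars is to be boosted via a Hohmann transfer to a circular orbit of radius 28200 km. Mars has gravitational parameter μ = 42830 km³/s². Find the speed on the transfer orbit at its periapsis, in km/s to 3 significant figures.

Transfer-ellipse semi-major axis a_t = (r₁ + r₂)/2 = (4130 + 28200)/2 = 16165 km.
At periapsis, r = 4130 km.
From the vis-viva equation, v = √[μ(2/r − 1/a_t)] = 4.253 km/s.

v = 4.25 km/s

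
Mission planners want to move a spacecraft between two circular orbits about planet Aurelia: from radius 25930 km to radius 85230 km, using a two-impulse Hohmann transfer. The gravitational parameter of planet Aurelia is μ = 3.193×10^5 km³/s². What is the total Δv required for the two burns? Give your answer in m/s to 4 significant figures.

Δv = 1450 m/s

The Hohmann ellipse has a_t = (r₁ + r₂)/2 = 55580 km.
At r₁ the circular-orbit speed is v₁ = √(μ/r₁) = 3.50912 km/s.
Transfer-orbit speed at r₁ (vis-viva): v_p = √[μ(2/r₁ − 1/a_t)] = 4.34545 km/s.
First burn Δv₁ = |v_p − v₁| = 0.8363 km/s.
At r₂, v₂ = √(μ/r₂) = 1.9355 km/s.
Transfer-orbit speed at r₂: v_a = √[μ(2/r₂ − 1/a_t)] = 1.3220 km/s.
Second burn Δv₂ = |v₂ − v_a| = 0.6135 km/s.
Total Δv = Δv₁ + Δv₂ = 1.450 km/s.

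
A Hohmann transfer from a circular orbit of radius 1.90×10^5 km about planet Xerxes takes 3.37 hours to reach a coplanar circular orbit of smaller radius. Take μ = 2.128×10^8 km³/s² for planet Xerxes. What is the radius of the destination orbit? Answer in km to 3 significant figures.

r₂ = 1.04×10^5 km

Transfer time t = 3.37 hours = 12132 s, and t = π√(a_t³/μ).
So a_t = (μ t²/π²)^(1/3) = (2.128×10^8 × (12132)² / π²)^(1/3) = 1.4695×10^5 km.
Since a_t = (r₁ + r₂)/2, r₂ = 2a_t − r₁ = 2×1.4695×10^5 − 1.900×10^5 = 1.039×10^5 km.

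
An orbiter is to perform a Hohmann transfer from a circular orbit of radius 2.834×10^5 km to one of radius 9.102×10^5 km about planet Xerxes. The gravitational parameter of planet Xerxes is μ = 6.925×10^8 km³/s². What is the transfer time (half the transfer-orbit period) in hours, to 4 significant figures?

t = 15.29 hours

Semi-major axis of the transfer orbit: a_t = (2.834×10^5 + 9.102×10^5)/2 = 5.968×10^5 km.
Transfer time t = π√(a_t³/μ) = π√((5.968×10^5)³ / 6.925×10^8) = 55040 s.
Converting: 55040 s ÷ 3600 s/hour = 15.29 hours.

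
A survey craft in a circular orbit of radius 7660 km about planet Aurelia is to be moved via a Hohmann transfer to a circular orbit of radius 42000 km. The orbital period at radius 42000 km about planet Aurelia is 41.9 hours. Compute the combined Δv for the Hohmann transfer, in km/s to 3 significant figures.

From Kepler's third law T² = 4π²r³/μ at r = 42000 km, T = 41.9 hours = 41.9 × 3600 s = 1.5084×10^5 s: μ = 4π²r³/T² = 1.28551×10^5 km³/s².
The Hohmann ellipse has a_t = (r₁ + r₂)/2 = 24830 km.
At r₁ the circular-orbit speed is v₁ = √(μ/r₁) = 4.097 km/s.
Transfer-orbit speed at r₁ (v² = μ(2/r − 1/a)): v_p = √[μ(2/r₁ − 1/a_t)] = 5.328 km/s.
First burn Δv₁ = |v_p − v₁| = 1.231 km/s.
Circular speed at r₂: v₂ = √(μ/r₂) = 1.7495 km/s.
Transfer-orbit speed at r₂: v_a = √[μ(2/r₂ − 1/a_t)] = 0.97171 km/s.
Second burn Δv₂ = |v₂ − v_a| = 0.7778 km/s.
Total Δv = Δv₁ + Δv₂ = 2.009 km/s.

Δv = 2.01 km/s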